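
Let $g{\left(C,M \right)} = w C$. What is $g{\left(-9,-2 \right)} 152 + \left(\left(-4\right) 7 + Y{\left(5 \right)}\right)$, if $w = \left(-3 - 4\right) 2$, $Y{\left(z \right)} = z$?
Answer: $19129$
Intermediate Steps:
$w = -14$ ($w = \left(-7\right) 2 = -14$)
$g{\left(C,M \right)} = - 14 C$
$g{\left(-9,-2 \right)} 152 + \left(\left(-4\right) 7 + Y{\left(5 \right)}\right) = \left(-14\right) \left(-9\right) 152 + \left(\left(-4\right) 7 + 5\right) = 126 \cdot 152 + \left(-28 + 5\right) = 19152 - 23 = 19129$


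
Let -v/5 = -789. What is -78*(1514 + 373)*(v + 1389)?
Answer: -785090124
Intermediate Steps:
v = 3945 (v = -5*(-789) = 3945)
-78*(1514 + 373)*(v + 1389) = -78*(1514 + 373)*(3945 + 1389) = -147186*5334 = -78*10065258 = -785090124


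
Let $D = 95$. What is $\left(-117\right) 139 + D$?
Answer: $-16168$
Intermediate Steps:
$\left(-117\right) 139 + D = \left(-117\right) 139 + 95 = -16263 + 95 = -16168$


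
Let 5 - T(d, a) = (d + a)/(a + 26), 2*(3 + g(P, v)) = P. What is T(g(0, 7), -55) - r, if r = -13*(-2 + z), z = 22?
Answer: 263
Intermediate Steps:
g(P, v) = -3 + P/2
T(d, a) = 5 - (a + d)/(26 + a) (T(d, a) = 5 - (d + a)/(a + 26) = 5 - (a + d)/(26 + a))
r = -260 (r = -13*(-2 + 22) = -13*20 = -260)
T(g(0, 7), -55) - r = (130 - (-3 + (½)*0) + 4*(-55))/(26 - 55) - 1*(-260) = (130 - (-3 + 0) - 220)/(-29) + 260 = -(130 - 1*(-3) - 220)/29 + 260 = -(130 + 3 - 220)/29 + 260 = -1/29*(-87) + 260 = 3 + 260 = 263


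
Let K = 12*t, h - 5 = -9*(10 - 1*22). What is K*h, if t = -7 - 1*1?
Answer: -10848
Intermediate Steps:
h = 113 (h = 5 - 9*(10 - 1*22) = 5 - 9*(10 - 22) = 5 - 9*(-12) = 5 + 108 = 113)
t = -8 (t = -7 - 1 = -8)
K = -96 (K = 12*(-8) = -96)
K*h = -96*113 = -10848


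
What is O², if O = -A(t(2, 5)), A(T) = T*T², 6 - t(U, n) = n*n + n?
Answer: 191102976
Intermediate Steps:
t(U, n) = 6 - n - n² (t(U, n) = 6 - (n*n + n) = 6 - (n² + n) = 6 - (n + n²) = 6 + (-n - n²) = 6 - n - n²)
A(T) = T³
O = 13824 (O = -(6 - 1*5 - 1*5²)³ = -(6 - 5 - 1*25)³ = -(6 - 5 - 25)³ = -1*(-24)³ = -1*(-13824) = 13824)
O² = 13824² = 191102976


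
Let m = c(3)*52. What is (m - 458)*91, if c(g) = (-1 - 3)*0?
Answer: -41678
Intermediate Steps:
c(g) = 0 (c(g) = -4*0 = 0)
m = 0 (m = 0*52 = 0)
(m - 458)*91 = (0 - 458)*91 = -458*91 = -41678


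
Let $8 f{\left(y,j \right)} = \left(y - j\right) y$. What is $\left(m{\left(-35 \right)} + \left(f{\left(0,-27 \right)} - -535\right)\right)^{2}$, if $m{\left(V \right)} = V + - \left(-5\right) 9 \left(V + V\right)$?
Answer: $7022500$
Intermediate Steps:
$f{\left(y,j \right)} = \frac{y \left(y - j\right)}{8}$ ($f{\left(y,j \right)} = \frac{\left(y - j\right) y}{8} = \frac{y \left(y - j\right)}{8}$)
$m{\left(V \right)} = 91 V$ ($m{\left(V \right)} = V + \left(-1\right) \left(-45\right) 2 V = V + 45 \cdot 2 V = V + 90 V = 91 V$)
$\left(m{\left(-35 \right)} + \left(f{\left(0,-27 \right)} - -535\right)\right)^{2} = \left(91 \left(-35\right) + \left(\frac{1}{8} \cdot 0 \left(0 - -27\right) - -535\right)\right)^{2} = \left(-3185 + \left(\frac{1}{8} \cdot 0 \left(0 + 27\right) + 535\right)\right)^{2} = \left(-3185 + \left(\frac{1}{8} \cdot 0 \cdot 27 + 535\right)\right)^{2} = \left(-3185 + \left(0 + 535\right)\right)^{2} = \left(-3185 + 535\right)^{2} = \left(-2650\right)^{2} = 7022500$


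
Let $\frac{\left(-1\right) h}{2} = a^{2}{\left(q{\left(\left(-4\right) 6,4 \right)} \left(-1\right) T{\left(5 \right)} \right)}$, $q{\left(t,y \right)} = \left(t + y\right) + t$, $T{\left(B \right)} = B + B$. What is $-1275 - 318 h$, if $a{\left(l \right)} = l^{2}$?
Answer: $23837890558725$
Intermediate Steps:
$T{\left(B \right)} = 2 B$
$q{\left(t,y \right)} = y + 2 t$
$h = -74961920000$ ($h = - 2 \left(\left(\left(4 + 2 \left(\left(-4\right) 6\right)\right) \left(-1\right) 2 \cdot 5\right)^{2}\right)^{2} = - 2 \left(\left(\left(4 + 2 \left(-24\right)\right) \left(-1\right) 10\right)^{2}\right)^{2} = - 2 \left(\left(\left(4 - 48\right) \left(-1\right) 10\right)^{2}\right)^{2} = - 2 \left(\left(\left(-44\right) \left(-1\right) 10\right)^{2}\right)^{2} = - 2 \left(\left(44 \cdot 10\right)^{2}\right)^{2} = - 2 \left(440^{2}\right)^{2} = - 2 \cdot 193600^{2} = \left(-2\right) 37480960000 = -74961920000$)
$-1275 - 318 h = -1275 - -23837890560000 = -1275 + 23837890560000 = 23837890558725$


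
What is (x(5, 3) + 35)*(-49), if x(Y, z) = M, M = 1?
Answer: -1764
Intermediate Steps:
x(Y, z) = 1
(x(5, 3) + 35)*(-49) = (1 + 35)*(-49) = 36*(-49) = -1764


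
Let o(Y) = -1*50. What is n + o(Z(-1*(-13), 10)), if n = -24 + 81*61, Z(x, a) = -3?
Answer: 4867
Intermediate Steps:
o(Y) = -50
n = 4917 (n = -24 + 4941 = 4917)
n + o(Z(-1*(-13), 10)) = 4917 - 50 = 4867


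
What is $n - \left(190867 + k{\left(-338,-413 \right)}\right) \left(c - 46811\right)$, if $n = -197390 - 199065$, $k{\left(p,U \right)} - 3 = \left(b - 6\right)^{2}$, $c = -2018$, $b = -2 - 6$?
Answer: $9329165259$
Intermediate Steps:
$b = -8$ ($b = -2 - 6 = -8$)
$k{\left(p,U \right)} = 199$ ($k{\left(p,U \right)} = 3 + \left(-8 - 6\right)^{2} = 3 + \left(-14\right)^{2} = 3 + 196 = 199$)
$n = -396455$ ($n = -197390 - 199065 = -396455$)
$n - \left(190867 + k{\left(-338,-413 \right)}\right) \left(c - 46811\right) = -396455 - \left(190867 + 199\right) \left(-2018 - 46811\right) = -396455 - 191066 \left(-48829\right) = -396455 - -9329561714 = -396455 + 9329561714 = 9329165259$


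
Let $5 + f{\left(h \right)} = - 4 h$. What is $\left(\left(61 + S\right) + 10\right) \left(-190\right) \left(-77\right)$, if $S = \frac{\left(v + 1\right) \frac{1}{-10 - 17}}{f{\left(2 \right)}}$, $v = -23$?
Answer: $\frac{364272370}{351} \approx 1.0378 \cdot 10^{6}$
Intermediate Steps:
$f{\left(h \right)} = -5 - 4 h$
$S = - \frac{22}{351}$ ($S = \frac{\left(-23 + 1\right) \frac{1}{-10 - 17}}{-5 - 8} = \frac{\left(-22\right) \frac{1}{-27}}{-5 - 8} = \frac{\left(-22\right) \left(- \frac{1}{27}\right)}{-13} = \frac{22}{27} \left(- \frac{1}{13}\right) = - \frac{22}{351} \approx -0.062678$)
$\left(\left(61 + S\right) + 10\right) \left(-190\right) \left(-77\right) = \left(\left(61 - \frac{22}{351}\right) + 10\right) \left(-190\right) \left(-77\right) = \left(\frac{21389}{351} + 10\right) \left(-190\right) \left(-77\right) = \frac{24899}{351} \left(-190\right) \left(-77\right) = \left(- \frac{4730810}{351}\right) \left(-77\right) = \frac{364272370}{351}$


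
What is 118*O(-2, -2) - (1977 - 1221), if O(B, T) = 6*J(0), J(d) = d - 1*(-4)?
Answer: 2076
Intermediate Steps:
J(d) = 4 + d (J(d) = d + 4 = 4 + d)
O(B, T) = 24 (O(B, T) = 6*(4 + 0) = 6*4 = 24)
118*O(-2, -2) - (1977 - 1221) = 118*24 - (1977 - 1221) = 2832 - 1*756 = 2832 - 756 = 2076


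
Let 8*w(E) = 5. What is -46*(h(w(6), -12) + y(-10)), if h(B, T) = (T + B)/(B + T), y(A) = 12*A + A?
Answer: 5934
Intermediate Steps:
y(A) = 13*A
w(E) = 5/8 (w(E) = (⅛)*5 = 5/8)
h(B, T) = 1 (h(B, T) = (B + T)/(B + T) = 1)
-46*(h(w(6), -12) + y(-10)) = -46*(1 + 13*(-10)) = -46*(1 - 130) = -46*(-129) = 5934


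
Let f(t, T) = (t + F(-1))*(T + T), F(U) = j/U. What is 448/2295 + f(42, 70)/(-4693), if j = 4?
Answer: -531944/566865 ≈ -0.93840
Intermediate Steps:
F(U) = 4/U
f(t, T) = 2*T*(-4 + t) (f(t, T) = (t + 4/(-1))*(T + T) = (t + 4*(-1))*(2*T) = (t - 4)*(2*T) = (-4 + t)*(2*T) = 2*T*(-4 + t))
448/2295 + f(42, 70)/(-4693) = 448/2295 + (2*70*(-4 + 42))/(-4693) = 448*(1/2295) + (2*70*38)*(-1/4693) = 448/2295 + 5320*(-1/4693) = 448/2295 - 280/247 = -531944/566865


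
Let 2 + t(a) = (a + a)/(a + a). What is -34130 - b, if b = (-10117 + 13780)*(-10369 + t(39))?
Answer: 37951180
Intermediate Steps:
t(a) = -1 (t(a) = -2 + (a + a)/(a + a) = -2 + (2*a)/((2*a)) = -2 + (2*a)*(1/(2*a)) = -2 + 1 = -1)
b = -37985310 (b = (-10117 + 13780)*(-10369 - 1) = 3663*(-10370) = -37985310)
-34130 - b = -34130 - 1*(-37985310) = -34130 + 37985310 = 37951180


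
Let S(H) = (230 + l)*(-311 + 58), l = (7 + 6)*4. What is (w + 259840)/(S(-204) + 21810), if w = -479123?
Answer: 219283/49536 ≈ 4.4267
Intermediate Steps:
l = 52 (l = 13*4 = 52)
S(H) = -71346 (S(H) = (230 + 52)*(-311 + 58) = 282*(-253) = -71346)
(w + 259840)/(S(-204) + 21810) = (-479123 + 259840)/(-71346 + 21810) = -219283/(-49536) = -219283*(-1/49536) = 219283/49536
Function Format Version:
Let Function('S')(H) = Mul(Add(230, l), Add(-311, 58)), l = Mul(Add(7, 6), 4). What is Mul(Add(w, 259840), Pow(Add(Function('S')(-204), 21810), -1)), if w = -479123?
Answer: Rational(219283, 49536) ≈ 4.4267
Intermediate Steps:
l = 52 (l = Mul(13, 4) = 52)
Function('S')(H) = -71346 (Function('S')(H) = Mul(Add(230, 52), Add(-311, 58)) = Mul(282, -253) = -71346)
Mul(Add(w, 259840), Pow(Add(Function('S')(-204), 21810), -1)) = Mul(Add(-479123, 259840), Pow(Add(-71346, 21810), -1)) = Mul(-219283, Pow(-49536, -1)) = Mul(-219283, Rational(-1, 49536)) = Rational(219283, 49536)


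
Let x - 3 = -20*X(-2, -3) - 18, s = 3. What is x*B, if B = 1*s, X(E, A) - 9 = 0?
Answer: -585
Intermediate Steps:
X(E, A) = 9 (X(E, A) = 9 + 0 = 9)
B = 3 (B = 1*3 = 3)
x = -195 (x = 3 + (-20*9 - 18) = 3 + (-180 - 18) = 3 - 198 = -195)
x*B = -195*3 = -585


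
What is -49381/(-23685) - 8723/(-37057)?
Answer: 2036515972/877695045 ≈ 2.3203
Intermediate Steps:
-49381/(-23685) - 8723/(-37057) = -49381*(-1/23685) - 8723*(-1/37057) = 49381/23685 + 8723/37057 = 2036515972/877695045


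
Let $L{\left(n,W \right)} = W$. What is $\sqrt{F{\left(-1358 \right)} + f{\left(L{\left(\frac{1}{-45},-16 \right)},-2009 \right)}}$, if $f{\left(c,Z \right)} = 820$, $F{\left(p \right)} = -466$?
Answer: $\sqrt{354} \approx 18.815$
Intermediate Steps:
$\sqrt{F{\left(-1358 \right)} + f{\left(L{\left(\frac{1}{-45},-16 \right)},-2009 \right)}} = \sqrt{-466 + 820} = \sqrt{354}$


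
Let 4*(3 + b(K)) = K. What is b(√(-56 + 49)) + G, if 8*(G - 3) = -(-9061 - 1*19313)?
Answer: 14187/4 + I*√7/4 ≈ 3546.8 + 0.66144*I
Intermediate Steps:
b(K) = -3 + K/4
G = 14199/4 (G = 3 + (-(-9061 - 1*19313))/8 = 3 + (-(-9061 - 19313))/8 = 3 + (-1*(-28374))/8 = 3 + (⅛)*28374 = 3 + 14187/4 = 14199/4 ≈ 3549.8)
b(√(-56 + 49)) + G = (-3 + √(-56 + 49)/4) + 14199/4 = (-3 + √(-7)/4) + 14199/4 = (-3 + (I*√7)/4) + 14199/4 = (-3 + I*√7/4) + 14199/4 = 14187/4 + I*√7/4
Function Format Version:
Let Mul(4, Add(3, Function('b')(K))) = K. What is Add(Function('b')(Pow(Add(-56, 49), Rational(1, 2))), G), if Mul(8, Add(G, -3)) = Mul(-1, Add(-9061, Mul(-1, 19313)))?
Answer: Add(Rational(14187, 4), Mul(Rational(1, 4), I, Pow(7, Rational(1, 2)))) ≈ Add(3546.8, Mul(0.66144, I))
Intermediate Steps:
Function('b')(K) = Add(-3, Mul(Rational(1, 4), K))
G = Rational(14199, 4) (G = Add(3, Mul(Rational(1, 8), Mul(-1, Add(-9061, Mul(-1, 19313))))) = Add(3, Mul(Rational(1, 8), Mul(-1, Add(-9061, -19313)))) = Add(3, Mul(Rational(1, 8), Mul(-1, -28374))) = Add(3, Mul(Rational(1, 8), 28374)) = Add(3, Rational(14187, 4)) = Rational(14199, 4) ≈ 3549.8)
Add(Function('b')(Pow(Add(-56, 49), Rational(1, 2))), G) = Add(Add(-3, Mul(Rational(1, 4), Pow(Add(-56, 49), Rational(1, 2)))), Rational(14199, 4)) = Add(Add(-3, Mul(Rational(1, 4), Pow(-7, Rational(1, 2)))), Rational(14199, 4)) = Add(Add(-3, Mul(Rational(1, 4), Mul(I, Pow(7, Rational(1, 2))))), Rational(14199, 4)) = Add(Add(-3, Mul(Rational(1, 4), I, Pow(7, Rational(1, 2)))), Rational(14199, 4)) = Add(Rational(14187, 4), Mul(Rational(1, 4), I, Pow(7, Rational(1, 2))))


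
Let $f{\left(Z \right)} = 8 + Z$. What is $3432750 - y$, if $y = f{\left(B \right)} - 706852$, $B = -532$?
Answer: $4140126$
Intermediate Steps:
$y = -707376$ ($y = \left(8 - 532\right) - 706852 = -524 - 706852 = -707376$)
$3432750 - y = 3432750 - -707376 = 3432750 + 707376 = 4140126$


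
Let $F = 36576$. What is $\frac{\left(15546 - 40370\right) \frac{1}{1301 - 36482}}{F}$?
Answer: $\frac{3103}{160847532} \approx 1.9292 \cdot 10^{-5}$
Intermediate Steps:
$\frac{\left(15546 - 40370\right) \frac{1}{1301 - 36482}}{F} = \frac{\left(15546 - 40370\right) \frac{1}{1301 - 36482}}{36576} = - \frac{24824}{-35181} \cdot \frac{1}{36576} = \left(-24824\right) \left(- \frac{1}{35181}\right) \frac{1}{36576} = \frac{24824}{35181} \cdot \frac{1}{36576} = \frac{3103}{160847532}$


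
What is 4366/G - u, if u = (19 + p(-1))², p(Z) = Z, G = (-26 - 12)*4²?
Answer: -100679/304 ≈ -331.18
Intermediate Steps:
G = -608 (G = -38*16 = -608)
u = 324 (u = (19 - 1)² = 18² = 324)
4366/G - u = 4366/(-608) - 1*324 = 4366*(-1/608) - 324 = -2183/304 - 324 = -100679/304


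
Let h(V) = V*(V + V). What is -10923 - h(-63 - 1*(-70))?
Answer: -11021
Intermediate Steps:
h(V) = 2*V² (h(V) = V*(2*V) = 2*V²)
-10923 - h(-63 - 1*(-70)) = -10923 - 2*(-63 - 1*(-70))² = -10923 - 2*(-63 + 70)² = -10923 - 2*7² = -10923 - 2*49 = -10923 - 1*98 = -10923 - 98 = -11021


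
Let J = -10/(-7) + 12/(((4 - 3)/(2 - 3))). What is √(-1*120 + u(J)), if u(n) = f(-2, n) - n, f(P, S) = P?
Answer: 2*I*√1365/7 ≈ 10.556*I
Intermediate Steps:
J = -74/7 (J = -10*(-⅐) + 12/((1/(-1))) = 10/7 + 12/((1*(-1))) = 10/7 + 12/(-1) = 10/7 + 12*(-1) = 10/7 - 12 = -74/7 ≈ -10.571)
u(n) = -2 - n
√(-1*120 + u(J)) = √(-1*120 + (-2 - 1*(-74/7))) = √(-120 + (-2 + 74/7)) = √(-120 + 60/7) = √(-780/7) = 2*I*√1365/7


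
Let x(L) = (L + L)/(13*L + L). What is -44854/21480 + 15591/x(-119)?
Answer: 1172108953/10740 ≈ 1.0913e+5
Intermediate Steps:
x(L) = 1/7 (x(L) = (2*L)/((14*L)) = (2*L)*(1/(14*L)) = 1/7)
-44854/21480 + 15591/x(-119) = -44854/21480 + 15591/(1/7) = -44854*1/21480 + 15591*7 = -22427/10740 + 109137 = 1172108953/10740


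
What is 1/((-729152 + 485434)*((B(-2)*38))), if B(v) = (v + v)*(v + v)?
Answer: -1/148180544 ≈ -6.7485e-9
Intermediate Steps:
B(v) = 4*v² (B(v) = (2*v)*(2*v) = 4*v²)
1/((-729152 + 485434)*((B(-2)*38))) = 1/((-729152 + 485434)*(((4*(-2)²)*38))) = 1/((-243718)*(((4*4)*38))) = -1/(243718*(16*38)) = -1/243718/608 = -1/243718*1/608 = -1/148180544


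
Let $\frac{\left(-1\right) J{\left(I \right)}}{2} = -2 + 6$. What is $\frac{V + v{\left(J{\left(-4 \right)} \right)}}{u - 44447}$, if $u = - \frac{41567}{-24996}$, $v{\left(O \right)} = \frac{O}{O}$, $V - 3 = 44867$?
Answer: $- \frac{1121595516}{1110955645} \approx -1.0096$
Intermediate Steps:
$V = 44870$ ($V = 3 + 44867 = 44870$)
$J{\left(I \right)} = -8$ ($J{\left(I \right)} = - 2 \left(-2 + 6\right) = \left(-2\right) 4 = -8$)
$v{\left(O \right)} = 1$
$u = \frac{41567}{24996}$ ($u = \left(-41567\right) \left(- \frac{1}{24996}\right) = \frac{41567}{24996} \approx 1.6629$)
$\frac{V + v{\left(J{\left(-4 \right)} \right)}}{u - 44447} = \frac{44870 + 1}{\frac{41567}{24996} - 44447} = \frac{44871}{- \frac{1110955645}{24996}} = 44871 \left(- \frac{24996}{1110955645}\right) = - \frac{1121595516}{1110955645}$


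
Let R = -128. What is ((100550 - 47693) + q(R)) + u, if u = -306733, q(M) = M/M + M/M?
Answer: -253874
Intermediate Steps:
q(M) = 2 (q(M) = 1 + 1 = 2)
((100550 - 47693) + q(R)) + u = ((100550 - 47693) + 2) - 306733 = (52857 + 2) - 306733 = 52859 - 306733 = -253874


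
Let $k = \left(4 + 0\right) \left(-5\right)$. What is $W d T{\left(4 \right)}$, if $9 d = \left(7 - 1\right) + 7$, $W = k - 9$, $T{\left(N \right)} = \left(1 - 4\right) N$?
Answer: $\frac{1508}{3} \approx 502.67$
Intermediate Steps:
$k = -20$ ($k = 4 \left(-5\right) = -20$)
$T{\left(N \right)} = - 3 N$
$W = -29$ ($W = -20 - 9 = -29$)
$d = \frac{13}{9}$ ($d = \frac{\left(7 - 1\right) + 7}{9} = \frac{6 + 7}{9} = \frac{1}{9} \cdot 13 = \frac{13}{9} \approx 1.4444$)
$W d T{\left(4 \right)} = \left(-29\right) \frac{13}{9} \left(\left(-3\right) 4\right) = \left(- \frac{377}{9}\right) \left(-12\right) = \frac{1508}{3}$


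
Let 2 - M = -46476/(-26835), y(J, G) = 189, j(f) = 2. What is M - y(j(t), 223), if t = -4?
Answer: -1688207/8945 ≈ -188.73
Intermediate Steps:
M = 2398/8945 (M = 2 - (-46476)/(-26835) = 2 - (-46476)*(-1)/26835 = 2 - 1*15492/8945 = 2 - 15492/8945 = 2398/8945 ≈ 0.26808)
M - y(j(t), 223) = 2398/8945 - 1*189 = 2398/8945 - 189 = -1688207/8945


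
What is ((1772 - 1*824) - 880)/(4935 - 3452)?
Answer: 68/1483 ≈ 0.045853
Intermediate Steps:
((1772 - 1*824) - 880)/(4935 - 3452) = ((1772 - 824) - 880)/1483 = (948 - 880)*(1/1483) = 68*(1/1483) = 68/1483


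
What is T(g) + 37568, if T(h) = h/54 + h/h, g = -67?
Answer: 2028659/54 ≈ 37568.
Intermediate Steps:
T(h) = 1 + h/54 (T(h) = h*(1/54) + 1 = h/54 + 1 = 1 + h/54)
T(g) + 37568 = (1 + (1/54)*(-67)) + 37568 = (1 - 67/54) + 37568 = -13/54 + 37568 = 2028659/54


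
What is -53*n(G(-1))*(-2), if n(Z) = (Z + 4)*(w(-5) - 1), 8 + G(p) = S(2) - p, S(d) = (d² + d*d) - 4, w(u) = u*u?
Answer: 2544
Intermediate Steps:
w(u) = u²
S(d) = -4 + 2*d² (S(d) = (d² + d²) - 4 = 2*d² - 4 = -4 + 2*d²)
G(p) = -4 - p (G(p) = -8 + ((-4 + 2*2²) - p) = -8 + ((-4 + 2*4) - p) = -8 + ((-4 + 8) - p) = -8 + (4 - p) = -4 - p)
n(Z) = 96 + 24*Z (n(Z) = (Z + 4)*((-5)² - 1) = (4 + Z)*(25 - 1) = (4 + Z)*24 = 96 + 24*Z)
-53*n(G(-1))*(-2) = -53*(96 + 24*(-4 - 1*(-1)))*(-2) = -53*(96 + 24*(-4 + 1))*(-2) = -53*(96 + 24*(-3))*(-2) = -53*(96 - 72)*(-2) = -53*24*(-2) = -1272*(-2) = 2544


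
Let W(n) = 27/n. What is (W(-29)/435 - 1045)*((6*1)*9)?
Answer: -237288636/4205 ≈ -56430.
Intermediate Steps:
(W(-29)/435 - 1045)*((6*1)*9) = ((27/(-29))/435 - 1045)*((6*1)*9) = ((27*(-1/29))*(1/435) - 1045)*(6*9) = (-27/29*1/435 - 1045)*54 = (-9/4205 - 1045)*54 = -4394234/4205*54 = -237288636/4205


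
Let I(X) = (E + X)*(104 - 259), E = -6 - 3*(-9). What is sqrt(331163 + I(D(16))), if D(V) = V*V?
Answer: 2*sqrt(72057) ≈ 536.87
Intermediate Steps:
E = 21 (E = -6 + 27 = 21)
D(V) = V**2
I(X) = -3255 - 155*X (I(X) = (21 + X)*(104 - 259) = (21 + X)*(-155) = -3255 - 155*X)
sqrt(331163 + I(D(16))) = sqrt(331163 + (-3255 - 155*16**2)) = sqrt(331163 + (-3255 - 155*256)) = sqrt(331163 + (-3255 - 39680)) = sqrt(331163 - 42935) = sqrt(288228) = 2*sqrt(72057)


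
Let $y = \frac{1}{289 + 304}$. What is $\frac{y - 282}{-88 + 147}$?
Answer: $- \frac{167225}{34987} \approx -4.7796$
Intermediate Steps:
$y = \frac{1}{593} \approx 0.0016863$
$\frac{y - 282}{-88 + 147} = \frac{\frac{1}{593} - 282}{-88 + 147} = - \frac{167225}{593 \cdot 59} = \left(- \frac{167225}{593}\right) \frac{1}{59} = - \frac{167225}{34987}$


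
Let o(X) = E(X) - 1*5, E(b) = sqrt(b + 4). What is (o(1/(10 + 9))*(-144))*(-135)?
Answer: -97200 + 19440*sqrt(1463)/19 ≈ -58065.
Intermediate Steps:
E(b) = sqrt(4 + b)
o(X) = -5 + sqrt(4 + X) (o(X) = sqrt(4 + X) - 1*5 = sqrt(4 + X) - 5 = -5 + sqrt(4 + X))
(o(1/(10 + 9))*(-144))*(-135) = ((-5 + sqrt(4 + 1/(10 + 9)))*(-144))*(-135) = ((-5 + sqrt(4 + 1/19))*(-144))*(-135) = ((-5 + sqrt(77/19))*(-144))*(-135) = ((-5 + sqrt(1463)/19)*(-144))*(-135) = (720 - 144*sqrt(1463)/19)*(-135) = -97200 + 19440*sqrt(1463)/19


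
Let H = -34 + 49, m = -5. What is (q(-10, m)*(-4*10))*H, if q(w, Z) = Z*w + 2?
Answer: -31200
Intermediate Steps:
H = 15
q(w, Z) = 2 + Z*w
(q(-10, m)*(-4*10))*H = ((2 - 5*(-10))*(-4*10))*15 = ((2 + 50)*(-40))*15 = (52*(-40))*15 = -2080*15 = -31200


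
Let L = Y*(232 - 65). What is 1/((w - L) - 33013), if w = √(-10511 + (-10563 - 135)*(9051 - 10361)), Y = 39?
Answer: -39526/1548300807 - √14003869/1548300807 ≈ -2.7946e-5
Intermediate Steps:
L = 6513 (L = 39*(232 - 65) = 39*167 = 6513)
w = √14003869 (w = √(-10511 - 10698*(-1310)) = √(-10511 + 14014380) = √14003869 ≈ 3742.2)
1/((w - L) - 33013) = 1/((√14003869 - 1*6513) - 33013) = 1/((√14003869 - 6513) - 33013) = 1/((-6513 + √14003869) - 33013) = 1/(-39526 + √14003869)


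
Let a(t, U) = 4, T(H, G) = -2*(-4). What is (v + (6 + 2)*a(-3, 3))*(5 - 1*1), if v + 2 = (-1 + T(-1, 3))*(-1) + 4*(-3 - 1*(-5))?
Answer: 124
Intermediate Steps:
T(H, G) = 8
v = -1 (v = -2 + ((-1 + 8)*(-1) + 4*(-3 - 1*(-5))) = -2 + (7*(-1) + 4*(-3 + 5)) = -2 + (-7 + 4*2) = -2 + (-7 + 8) = -2 + 1 = -1)
(v + (6 + 2)*a(-3, 3))*(5 - 1*1) = (-1 + (6 + 2)*4)*(5 - 1*1) = (-1 + 8*4)*(5 - 1) = (-1 + 32)*4 = 31*4 = 124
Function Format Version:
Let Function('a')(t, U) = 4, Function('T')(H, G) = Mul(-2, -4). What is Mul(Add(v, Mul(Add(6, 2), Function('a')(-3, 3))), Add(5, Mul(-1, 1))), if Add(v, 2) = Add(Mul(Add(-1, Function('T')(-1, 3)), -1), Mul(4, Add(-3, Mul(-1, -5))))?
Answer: 124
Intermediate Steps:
Function('T')(H, G) = 8
v = -1 (v = Add(-2, Add(Mul(Add(-1, 8), -1), Mul(4, Add(-3, Mul(-1, -5))))) = Add(-2, Add(Mul(7, -1), Mul(4, Add(-3, 5)))) = Add(-2, Add(-7, Mul(4, 2))) = Add(-2, Add(-7, 8)) = Add(-2, 1) = -1)
Mul(Add(v, Mul(Add(6, 2), Function('a')(-3, 3))), Add(5, Mul(-1, 1))) = Mul(Add(-1, Mul(Add(6, 2), 4)), Add(5, Mul(-1, 1))) = Mul(Add(-1, Mul(8, 4)), Add(5, -1)) = Mul(Add(-1, 32), 4) = Mul(31, 4) = 124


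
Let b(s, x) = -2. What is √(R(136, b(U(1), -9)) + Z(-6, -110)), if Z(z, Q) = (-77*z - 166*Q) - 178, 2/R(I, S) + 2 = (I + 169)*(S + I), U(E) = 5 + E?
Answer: √7743016734098/20434 ≈ 136.18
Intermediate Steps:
R(I, S) = 2/(-2 + (169 + I)*(I + S)) (R(I, S) = 2/(-2 + (I + 169)*(S + I)) = 2/(-2 + (169 + I)*(I + S)))
Z(z, Q) = -178 - 166*Q - 77*z (Z(z, Q) = (-166*Q - 77*z) - 178 = -178 - 166*Q - 77*z)
√(R(136, b(U(1), -9)) + Z(-6, -110)) = √(2/(-2 + 136² + 169*136 + 169*(-2) + 136*(-2)) + (-178 - 166*(-110) - 77*(-6))) = √(2/(-2 + 18496 + 22984 - 338 - 272) + (-178 + 18260 + 462)) = √(2/40868 + 18544) = √(2*(1/40868) + 18544) = √(1/20434 + 18544) = √(378928097/20434) = √7743016734098/20434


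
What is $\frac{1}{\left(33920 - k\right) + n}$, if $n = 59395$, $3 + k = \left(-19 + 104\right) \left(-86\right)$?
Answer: $\frac{1}{100628} \approx 9.9376 \cdot 10^{-6}$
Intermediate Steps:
$k = -7313$ ($k = -3 + \left(-19 + 104\right) \left(-86\right) = -3 + 85 \left(-86\right) = -3 - 7310 = -7313$)
$\frac{1}{\left(33920 - k\right) + n} = \frac{1}{\left(33920 - -7313\right) + 59395} = \frac{1}{\left(33920 + 7313\right) + 59395} = \frac{1}{41233 + 59395} = \frac{1}{100628}$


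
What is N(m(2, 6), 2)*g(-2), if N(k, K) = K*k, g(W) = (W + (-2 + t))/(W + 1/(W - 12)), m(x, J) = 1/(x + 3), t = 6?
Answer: -56/145 ≈ -0.38621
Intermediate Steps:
m(x, J) = 1/(3 + x)
g(W) = (4 + W)/(W + 1/(-12 + W)) (g(W) = (W + (-2 + 6))/(W + 1/(W - 12)) = (W + 4)/(W + 1/(-12 + W)) = (4 + W)/(W + 1/(-12 + W)))
N(m(2, 6), 2)*g(-2) = (2/(3 + 2))*((-48 + (-2)² - 8*(-2))/(1 + (-2)² - 12*(-2))) = (2/5)*((-48 + 4 + 16)/(1 + 4 + 24)) = (2*(⅕))*(-28/29) = 2*((1/29)*(-28))/5 = (⅖)*(-28/29) = -56/145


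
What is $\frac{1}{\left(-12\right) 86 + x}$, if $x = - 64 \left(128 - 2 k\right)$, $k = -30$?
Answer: $- \frac{1}{13064} \approx -7.6546 \cdot 10^{-5}$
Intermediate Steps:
$x = -12032$ ($x = - 64 \left(128 - -60\right) = - 64 \left(128 + 60\right) = \left(-64\right) 188 = -12032$)
$\frac{1}{\left(-12\right) 86 + x} = \frac{1}{\left(-12\right) 86 - 12032} = \frac{1}{-1032 - 12032} = \frac{1}{-13064} = - \frac{1}{13064}$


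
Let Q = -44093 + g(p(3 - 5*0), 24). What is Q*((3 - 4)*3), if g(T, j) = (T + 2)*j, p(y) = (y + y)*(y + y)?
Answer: 129543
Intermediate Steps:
p(y) = 4*y² (p(y) = (2*y)*(2*y) = 4*y²)
g(T, j) = j*(2 + T) (g(T, j) = (2 + T)*j = j*(2 + T))
Q = -43181 (Q = -44093 + 24*(2 + 4*(3 - 5*0)²) = -44093 + 24*(2 + 4*(3 + 0)²) = -44093 + 24*(2 + 4*3²) = -44093 + 24*(2 + 4*9) = -44093 + 24*(2 + 36) = -44093 + 24*38 = -44093 + 912 = -43181)
Q*((3 - 4)*3) = -43181*(3 - 4)*3 = -(-43181)*3 = -43181*(-3) = 129543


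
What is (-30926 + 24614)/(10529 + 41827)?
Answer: -526/4363 ≈ -0.12056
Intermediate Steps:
(-30926 + 24614)/(10529 + 41827) = -6312/52356 = -6312*1/52356 = -526/4363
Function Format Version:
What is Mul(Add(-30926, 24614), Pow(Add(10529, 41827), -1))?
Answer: Rational(-526, 4363) ≈ -0.12056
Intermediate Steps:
Mul(Add(-30926, 24614), Pow(Add(10529, 41827), -1)) = Mul(-6312, Pow(52356, -1)) = Mul(-6312, Rational(1, 52356)) = Rational(-526, 4363)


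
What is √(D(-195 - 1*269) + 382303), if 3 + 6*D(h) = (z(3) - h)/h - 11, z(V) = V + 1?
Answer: √46298119578/348 ≈ 618.30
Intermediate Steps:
z(V) = 1 + V
D(h) = -7/3 + (4 - h)/(6*h) (D(h) = -½ + (((1 + 3) - h)/h - 11)/6 = -½ + ((4 - h)/h - 11)/6 = -½ + (-11 + (4 - h)/h)/6 = -½ + (-11/6 + (4 - h)/(6*h)) = -7/3 + (4 - h)/(6*h))
√(D(-195 - 1*269) + 382303) = √((4 - 15*(-195 - 1*269))/(6*(-195 - 1*269)) + 382303) = √((4 - 15*(-195 - 269))/(6*(-195 - 269)) + 382303) = √((⅙)*(4 - 15*(-464))/(-464) + 382303) = √((⅙)*(-1/464)*(4 + 6960) + 382303) = √((⅙)*(-1/464)*6964 + 382303) = √(-1741/696 + 382303) = √(266081147/696) = √46298119578/348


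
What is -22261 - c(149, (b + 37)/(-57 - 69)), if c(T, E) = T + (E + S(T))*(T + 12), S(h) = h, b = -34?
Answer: -278371/6 ≈ -46395.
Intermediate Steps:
c(T, E) = T + (12 + T)*(E + T) (c(T, E) = T + (E + T)*(T + 12) = T + (E + T)*(12 + T) = T + (12 + T)*(E + T))
-22261 - c(149, (b + 37)/(-57 - 69)) = -22261 - (149**2 + 12*((-34 + 37)/(-57 - 69)) + 13*149 + ((-34 + 37)/(-57 - 69))*149) = -22261 - (22201 + 12*(3/(-126)) + 1937 + (3/(-126))*149) = -22261 - (22201 + 12*(3*(-1/126)) + 1937 + (3*(-1/126))*149) = -22261 - (22201 + 12*(-1/42) + 1937 - 1/42*149) = -22261 - (22201 - 2/7 + 1937 - 149/42) = -22261 - 1*144805/6 = -22261 - 144805/6 = -278371/6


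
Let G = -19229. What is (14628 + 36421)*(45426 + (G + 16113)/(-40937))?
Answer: 94931091934622/40937 ≈ 2.3190e+9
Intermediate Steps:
(14628 + 36421)*(45426 + (G + 16113)/(-40937)) = (14628 + 36421)*(45426 + (-19229 + 16113)/(-40937)) = 51049*(45426 - 3116*(-1/40937)) = 51049*(45426 + 3116/40937) = 51049*(1859607278/40937) = 94931091934622/40937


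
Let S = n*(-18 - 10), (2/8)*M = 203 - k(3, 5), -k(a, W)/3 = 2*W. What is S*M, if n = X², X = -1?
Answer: -26096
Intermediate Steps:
k(a, W) = -6*W
n = 1 (n = (-1)² = 1)
M = 932 (M = 4*(203 - (-6)*5) = 4*(203 - 1*(-30)) = 4*(203 + 30) = 4*233 = 932)
S = -28 (S = 1*(-18 - 10) = 1*(-28) = -28)
S*M = -28*932 = -26096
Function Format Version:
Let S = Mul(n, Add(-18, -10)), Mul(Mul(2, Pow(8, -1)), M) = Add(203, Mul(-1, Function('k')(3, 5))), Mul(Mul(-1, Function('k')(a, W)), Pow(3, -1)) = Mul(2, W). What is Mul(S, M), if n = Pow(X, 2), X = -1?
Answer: -26096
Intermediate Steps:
Function('k')(a, W) = Mul(-6, W) (Function('k')(a, W) = Mul(-3, Mul(2, W)) = Mul(-6, W))
n = 1 (n = Pow(-1, 2) = 1)
M = 932 (M = Mul(4, Add(203, Mul(-1, Mul(-6, 5)))) = Mul(4, Add(203, Mul(-1, -30))) = Mul(4, Add(203, 30)) = Mul(4, 233) = 932)
S = -28 (S = Mul(1, Add(-18, -10)) = Mul(1, -28) = -28)
Mul(S, M) = Mul(-28, 932) = -26096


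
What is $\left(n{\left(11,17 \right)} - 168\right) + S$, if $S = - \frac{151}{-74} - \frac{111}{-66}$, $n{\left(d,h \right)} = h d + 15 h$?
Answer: $\frac{113033}{407} \approx 277.72$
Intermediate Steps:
$n{\left(d,h \right)} = 15 h + d h$ ($n{\left(d,h \right)} = d h + 15 h = 15 h + d h$)
$S = \frac{1515}{407}$ ($S = \left(-151\right) \left(- \frac{1}{74}\right) - - \frac{37}{22} = \frac{151}{74} + \frac{37}{22} = \frac{1515}{407} \approx 3.7224$)
$\left(n{\left(11,17 \right)} - 168\right) + S = \left(17 \left(15 + 11\right) - 168\right) + \frac{1515}{407} = \left(17 \cdot 26 - 168\right) + \frac{1515}{407} = \left(442 - 168\right) + \frac{1515}{407} = 274 + \frac{1515}{407} = \frac{113033}{407}$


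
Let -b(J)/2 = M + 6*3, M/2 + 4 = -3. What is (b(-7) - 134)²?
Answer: 20164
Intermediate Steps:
M = -14 (M = -8 + 2*(-3) = -8 - 6 = -14)
b(J) = -8 (b(J) = -2*(-14 + 6*3) = -2*(-14 + 18) = -2*4 = -8)
(b(-7) - 134)² = (-8 - 134)² = (-142)² = 20164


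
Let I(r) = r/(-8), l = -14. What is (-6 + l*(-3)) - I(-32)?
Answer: 32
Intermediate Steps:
I(r) = -r/8 (I(r) = r*(-1/8) = -r/8)
(-6 + l*(-3)) - I(-32) = (-6 - 14*(-3)) - (-1)*(-32)/8 = (-6 + 42) - 1*4 = 36 - 4 = 32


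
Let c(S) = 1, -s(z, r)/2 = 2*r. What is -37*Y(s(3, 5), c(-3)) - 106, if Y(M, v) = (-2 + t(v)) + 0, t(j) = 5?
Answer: -217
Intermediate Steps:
s(z, r) = -4*r
Y(M, v) = 3 (Y(M, v) = (-2 + 5) + 0 = 3 + 0 = 3)
-37*Y(s(3, 5), c(-3)) - 106 = -37*3 - 106 = -111 - 106 = -217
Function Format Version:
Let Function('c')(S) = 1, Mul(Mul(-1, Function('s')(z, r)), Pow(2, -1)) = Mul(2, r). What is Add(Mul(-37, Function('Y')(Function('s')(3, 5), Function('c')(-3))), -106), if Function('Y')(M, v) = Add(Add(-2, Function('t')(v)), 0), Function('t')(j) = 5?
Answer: -217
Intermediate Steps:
Function('s')(z, r) = Mul(-4, r) (Function('s')(z, r) = Mul(-2, Mul(2, r)) = Mul(-4, r))
Function('Y')(M, v) = 3 (Function('Y')(M, v) = Add(Add(-2, 5), 0) = Add(3, 0) = 3)
Add(Mul(-37, Function('Y')(Function('s')(3, 5), Function('c')(-3))), -106) = Add(Mul(-37, 3), -106) = Add(-111, -106) = -217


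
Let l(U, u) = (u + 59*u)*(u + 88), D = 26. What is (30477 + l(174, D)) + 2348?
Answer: 210665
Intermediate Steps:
l(U, u) = 60*u*(88 + u) (l(U, u) = (60*u)*(88 + u) = 60*u*(88 + u))
(30477 + l(174, D)) + 2348 = (30477 + 60*26*(88 + 26)) + 2348 = (30477 + 60*26*114) + 2348 = (30477 + 177840) + 2348 = 208317 + 2348 = 210665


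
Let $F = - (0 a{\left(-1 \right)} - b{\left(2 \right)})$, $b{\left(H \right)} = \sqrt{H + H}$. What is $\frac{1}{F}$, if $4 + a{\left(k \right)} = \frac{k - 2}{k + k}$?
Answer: $\frac{1}{2} \approx 0.5$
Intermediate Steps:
$a{\left(k \right)} = -4 + \frac{-2 + k}{2 k}$ ($a{\left(k \right)} = -4 + \frac{k - 2}{k + k} = -4 + \frac{-2 + k}{2 k}$)
$b{\left(H \right)} = \sqrt{2} \sqrt{H}$ ($b{\left(H \right)} = \sqrt{2 H} = \sqrt{2} \sqrt{H}$)
$F = 2$ ($F = - (0 \left(- \frac{7}{2} - \frac{1}{-1}\right) - \sqrt{2} \sqrt{2}) = - (0 \left(- \frac{7}{2} - -1\right) - 2) = - (0 \left(- \frac{7}{2} + 1\right) - 2) = - (0 \left(- \frac{5}{2}\right) - 2) = - (0 - 2) = \left(-1\right) \left(-2\right) = 2$)
$\frac{1}{F} = \frac{1}{2}$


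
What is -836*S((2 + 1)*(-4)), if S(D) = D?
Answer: 10032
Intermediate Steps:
-836*S((2 + 1)*(-4)) = -836*(2 + 1)*(-4) = -2508*(-4) = -836*(-12) = 10032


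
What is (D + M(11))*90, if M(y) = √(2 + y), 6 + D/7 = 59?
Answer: 33390 + 90*√13 ≈ 33715.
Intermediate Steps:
D = 371 (D = -42 + 7*59 = -42 + 413 = 371)
(D + M(11))*90 = (371 + √(2 + 11))*90 = (371 + √13)*90 = 33390 + 90*√13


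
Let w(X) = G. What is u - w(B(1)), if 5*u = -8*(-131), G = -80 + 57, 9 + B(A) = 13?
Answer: 1163/5 ≈ 232.60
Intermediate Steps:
B(A) = 4 (B(A) = -9 + 13 = 4)
G = -23
w(X) = -23
u = 1048/5 (u = (-8*(-131))/5 = (⅕)*1048 = 1048/5 ≈ 209.60)
u - w(B(1)) = 1048/5 - 1*(-23) = 1048/5 + 23 = 1163/5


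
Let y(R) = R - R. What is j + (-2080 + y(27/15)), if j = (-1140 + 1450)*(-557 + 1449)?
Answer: 274440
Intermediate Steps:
y(R) = 0
j = 276520 (j = 310*892 = 276520)
j + (-2080 + y(27/15)) = 276520 + (-2080 + 0) = 276520 - 2080 = 274440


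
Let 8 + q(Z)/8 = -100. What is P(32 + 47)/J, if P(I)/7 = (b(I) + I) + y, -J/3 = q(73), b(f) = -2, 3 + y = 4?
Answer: 91/432 ≈ 0.21065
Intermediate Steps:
y = 1 (y = -3 + 4 = 1)
q(Z) = -864 (q(Z) = -64 + 8*(-100) = -64 - 800 = -864)
J = 2592 (J = -3*(-864) = 2592)
P(I) = -7 + 7*I (P(I) = 7*((-2 + I) + 1) = 7*(-1 + I) = -7 + 7*I)
P(32 + 47)/J = (-7 + 7*(32 + 47))/2592 = (-7 + 7*79)*(1/2592) = (-7 + 553)*(1/2592) = 546*(1/2592) = 91/432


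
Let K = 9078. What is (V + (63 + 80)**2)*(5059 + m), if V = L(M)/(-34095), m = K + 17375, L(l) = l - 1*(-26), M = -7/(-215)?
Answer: 1574548079314912/2443475 ≈ 6.4439e+8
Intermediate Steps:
M = 7/215 (M = -7*(-1/215) = 7/215 ≈ 0.032558)
L(l) = 26 + l (L(l) = l + 26 = 26 + l)
m = 26453 (m = 9078 + 17375 = 26453)
V = -5597/7330425 (V = (26 + 7/215)/(-34095) = (5597/215)*(-1/34095) = -5597/7330425 ≈ -0.00076353)
(V + (63 + 80)**2)*(5059 + m) = (-5597/7330425 + (63 + 80)**2)*(5059 + 26453) = (-5597/7330425 + 143**2)*31512 = (-5597/7330425 + 20449)*31512 = (149899855228/7330425)*31512 = 1574548079314912/2443475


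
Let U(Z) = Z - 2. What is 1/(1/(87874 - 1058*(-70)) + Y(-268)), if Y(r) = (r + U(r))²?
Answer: 161934/46870824697 ≈ 3.4549e-6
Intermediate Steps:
U(Z) = -2 + Z
Y(r) = (-2 + 2*r)² (Y(r) = (r + (-2 + r))² = (-2 + 2*r)²)
1/(1/(87874 - 1058*(-70)) + Y(-268)) = 1/(1/(87874 - 1058*(-70)) + 4*(-1 - 268)²) = 1/(1/(87874 + 74060) + 4*(-269)²) = 1/(1/161934 + 4*72361) = 1/(1/161934 + 289444) = 1/(46870824697/161934) = 161934/46870824697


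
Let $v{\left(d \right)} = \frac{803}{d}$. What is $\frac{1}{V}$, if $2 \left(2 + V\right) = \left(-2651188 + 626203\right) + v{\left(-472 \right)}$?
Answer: $- \frac{944}{955795611} \approx -9.8766 \cdot 10^{-7}$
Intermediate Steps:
$V = - \frac{955795611}{944}$ ($V = -2 + \frac{\left(-2651188 + 626203\right) + \frac{803}{-472}}{2} = -2 + \frac{-2024985 + 803 \left(- \frac{1}{472}\right)}{2} = -2 + \frac{-2024985 - \frac{803}{472}}{2} = -2 + \frac{1}{2} \left(- \frac{955793723}{472}\right) = -2 - \frac{955793723}{944} = - \frac{955795611}{944} \approx -1.0125 \cdot 10^{6}$)
$\frac{1}{V} = \frac{1}{- \frac{955795611}{944}} = - \frac{944}{955795611}$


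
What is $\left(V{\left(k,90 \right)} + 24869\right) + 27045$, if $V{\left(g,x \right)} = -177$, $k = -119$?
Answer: $51737$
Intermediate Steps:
$\left(V{\left(k,90 \right)} + 24869\right) + 27045 = \left(-177 + 24869\right) + 27045 = 24692 + 27045 = 51737$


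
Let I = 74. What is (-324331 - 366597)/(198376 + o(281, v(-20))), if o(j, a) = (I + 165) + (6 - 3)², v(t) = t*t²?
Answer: -43183/12414 ≈ -3.4786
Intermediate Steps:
v(t) = t³
o(j, a) = 248 (o(j, a) = (74 + 165) + (6 - 3)² = 239 + 3² = 239 + 9 = 248)
(-324331 - 366597)/(198376 + o(281, v(-20))) = (-324331 - 366597)/(198376 + 248) = -690928/198624 = -690928*1/198624 = -43183/12414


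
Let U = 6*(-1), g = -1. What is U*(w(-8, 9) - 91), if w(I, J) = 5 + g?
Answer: 522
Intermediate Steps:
U = -6
w(I, J) = 4 (w(I, J) = 5 - 1 = 4)
U*(w(-8, 9) - 91) = -6*(4 - 91) = -6*(-87) = 522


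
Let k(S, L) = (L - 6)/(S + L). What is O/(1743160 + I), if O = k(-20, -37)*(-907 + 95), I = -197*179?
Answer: -1204/3356901 ≈ -0.00035866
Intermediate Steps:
k(S, L) = (-6 + L)/(L + S)
I = -35263
O = -34916/57 (O = ((-6 - 37)/(-37 - 20))*(-907 + 95) = (-43/(-57))*(-812) = -1/57*(-43)*(-812) = (43/57)*(-812) = -34916/57 ≈ -612.56)
O/(1743160 + I) = -34916/(57*(1743160 - 35263)) = -34916/57/1707897 = -34916/57*1/1707897 = -1204/3356901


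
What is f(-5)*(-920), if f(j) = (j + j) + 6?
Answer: 3680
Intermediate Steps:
f(j) = 6 + 2*j (f(j) = 2*j + 6 = 6 + 2*j)
f(-5)*(-920) = (6 + 2*(-5))*(-920) = (6 - 10)*(-920) = -4*(-920) = 3680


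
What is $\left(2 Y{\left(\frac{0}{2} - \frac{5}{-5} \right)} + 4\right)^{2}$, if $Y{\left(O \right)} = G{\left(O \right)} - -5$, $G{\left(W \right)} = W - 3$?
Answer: $100$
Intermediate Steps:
$G{\left(W \right)} = -3 + W$
$Y{\left(O \right)} = 2 + O$ ($Y{\left(O \right)} = \left(-3 + O\right) - -5 = \left(-3 + O\right) + 5 = 2 + O$)
$\left(2 Y{\left(\frac{0}{2} - \frac{5}{-5} \right)} + 4\right)^{2} = \left(2 \left(2 + \left(\frac{0}{2} - \frac{5}{-5}\right)\right) + 4\right)^{2} = \left(2 \left(2 + \left(0 \cdot \frac{1}{2} - -1\right)\right) + 4\right)^{2} = \left(2 \left(2 + \left(0 + 1\right)\right) + 4\right)^{2} = \left(2 \left(2 + 1\right) + 4\right)^{2} = \left(2 \cdot 3 + 4\right)^{2} = \left(6 + 4\right)^{2} = 10^{2} = 100$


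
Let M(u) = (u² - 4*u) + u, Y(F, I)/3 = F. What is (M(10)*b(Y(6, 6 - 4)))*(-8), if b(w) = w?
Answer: -10080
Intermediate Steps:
Y(F, I) = 3*F
M(u) = u² - 3*u
(M(10)*b(Y(6, 6 - 4)))*(-8) = ((10*(-3 + 10))*(3*6))*(-8) = ((10*7)*18)*(-8) = (70*18)*(-8) = 1260*(-8) = -10080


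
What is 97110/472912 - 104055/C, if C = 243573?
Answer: -387204305/1745281736 ≈ -0.22186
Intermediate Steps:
97110/472912 - 104055/C = 97110/472912 - 104055/243573 = 97110*(1/472912) - 104055*1/243573 = 48555/236456 - 34685/81191 = -387204305/1745281736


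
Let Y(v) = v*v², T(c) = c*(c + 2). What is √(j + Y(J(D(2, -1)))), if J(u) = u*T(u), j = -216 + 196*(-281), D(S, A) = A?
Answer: I*√55291 ≈ 235.14*I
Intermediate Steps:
T(c) = c*(2 + c)
j = -55292 (j = -216 - 55076 = -55292)
J(u) = u²*(2 + u) (J(u) = u*(u*(2 + u)) = u²*(2 + u))
Y(v) = v³
√(j + Y(J(D(2, -1)))) = √(-55292 + ((-1)²*(2 - 1))³) = √(-55292 + (1*1)³) = √(-55292 + 1³) = √(-55292 + 1) = √(-55291) = I*√55291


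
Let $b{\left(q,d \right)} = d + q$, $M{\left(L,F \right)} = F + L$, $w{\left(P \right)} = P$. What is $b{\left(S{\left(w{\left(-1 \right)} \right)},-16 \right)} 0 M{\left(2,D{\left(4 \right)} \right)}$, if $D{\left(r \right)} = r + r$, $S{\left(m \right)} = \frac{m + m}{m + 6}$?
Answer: $0$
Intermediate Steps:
$S{\left(m \right)} = \frac{2 m}{6 + m}$
$D{\left(r \right)} = 2 r$
$b{\left(S{\left(w{\left(-1 \right)} \right)},-16 \right)} 0 M{\left(2,D{\left(4 \right)} \right)} = \left(-16 + 2 \left(-1\right) \frac{1}{6 - 1}\right) 0 \left(2 \cdot 4 + 2\right) = \left(-16 + 2 \left(-1\right) \frac{1}{5}\right) 0 \left(8 + 2\right) = \left(-16 + 2 \left(-1\right) \frac{1}{5}\right) 0 \cdot 10 = \left(-16 - \frac{2}{5}\right) 0 = \left(- \frac{82}{5}\right) 0 = 0$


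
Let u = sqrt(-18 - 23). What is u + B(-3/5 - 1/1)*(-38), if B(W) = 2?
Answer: -76 + I*sqrt(41) ≈ -76.0 + 6.4031*I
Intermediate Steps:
u = I*sqrt(41) (u = sqrt(-41) = I*sqrt(41) ≈ 6.4031*I)
u + B(-3/5 - 1/1)*(-38) = I*sqrt(41) + 2*(-38) = I*sqrt(41) - 76 = -76 + I*sqrt(41)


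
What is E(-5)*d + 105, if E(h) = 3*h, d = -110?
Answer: 1755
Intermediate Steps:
E(-5)*d + 105 = (3*(-5))*(-110) + 105 = -15*(-110) + 105 = 1650 + 105 = 1755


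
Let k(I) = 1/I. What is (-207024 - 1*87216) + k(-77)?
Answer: -22656481/77 ≈ -2.9424e+5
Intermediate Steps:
(-207024 - 1*87216) + k(-77) = (-207024 - 1*87216) + 1/(-77) = (-207024 - 87216) - 1/77 = -294240 - 1/77 = -22656481/77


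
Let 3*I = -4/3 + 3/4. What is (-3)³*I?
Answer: 21/4 ≈ 5.2500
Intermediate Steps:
I = -7/36 (I = (-4/3 + 3/4)/3 = (-4*⅓ + 3*(¼))/3 = (-4/3 + ¾)/3 = (⅓)*(-7/12) = -7/36 ≈ -0.19444)
(-3)³*I = (-3)³*(-7/36) = -27*(-7/36) = 21/4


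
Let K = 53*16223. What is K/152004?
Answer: 16223/2868 ≈ 5.6566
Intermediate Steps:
K = 859819
K/152004 = 859819/152004 = 859819*(1/152004) = 16223/2868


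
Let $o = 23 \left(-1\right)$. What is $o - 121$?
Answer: $-144$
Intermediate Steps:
$o = -23$
$o - 121 = -23 - 121 = -144$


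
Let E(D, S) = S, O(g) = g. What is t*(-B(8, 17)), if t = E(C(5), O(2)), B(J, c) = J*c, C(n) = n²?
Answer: -272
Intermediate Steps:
t = 2
t*(-B(8, 17)) = 2*(-8*17) = 2*(-1*136) = 2*(-136) = -272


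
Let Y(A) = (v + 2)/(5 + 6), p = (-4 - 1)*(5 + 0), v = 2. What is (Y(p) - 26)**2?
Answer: 79524/121 ≈ 657.22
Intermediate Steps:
p = -25 (p = -5*5 = -25)
Y(A) = 4/11 (Y(A) = (2 + 2)/(5 + 6) = 4/11)
(Y(p) - 26)**2 = (4/11 - 26)**2 = (-282/11)**2 = 79524/121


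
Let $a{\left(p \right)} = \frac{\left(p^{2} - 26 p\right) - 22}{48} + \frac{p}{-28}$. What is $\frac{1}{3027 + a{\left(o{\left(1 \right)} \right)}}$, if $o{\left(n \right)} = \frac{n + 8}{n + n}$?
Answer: $\frac{1344}{4064747} \approx 0.00033065$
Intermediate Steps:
$o{\left(n \right)} = \frac{8 + n}{2 n}$
$a{\left(p \right)} = - \frac{11}{24} - \frac{97 p}{168} + \frac{p^{2}}{48}$ ($a{\left(p \right)} = \left(-22 + p^{2} - 26 p\right) \frac{1}{48} + p \left(- \frac{1}{28}\right) = \left(- \frac{11}{24} - \frac{13 p}{24} + \frac{p^{2}}{48}\right) - \frac{p}{28} = - \frac{11}{24} - \frac{97 p}{168} + \frac{p^{2}}{48}$)
$\frac{1}{3027 + a{\left(o{\left(1 \right)} \right)}} = \frac{1}{3027 - \left(\frac{11}{24} - \frac{\frac{1}{4} \left(8 + 1\right)^{2}}{48} + \frac{97}{168} \cdot \frac{1}{2} \cdot 1^{-1} \left(8 + 1\right)\right)} = \frac{1}{3027 - \left(\frac{11}{24} - \frac{27}{64} + \frac{97}{168} \cdot \frac{1}{2} \cdot 1 \cdot 9\right)} = \frac{1}{3027 - \left(\frac{1027}{336} - \frac{27}{64}\right)} = \frac{1}{3027 - \frac{3541}{1344}} = \frac{1}{\frac{4064747}{1344}} = \frac{1344}{4064747}$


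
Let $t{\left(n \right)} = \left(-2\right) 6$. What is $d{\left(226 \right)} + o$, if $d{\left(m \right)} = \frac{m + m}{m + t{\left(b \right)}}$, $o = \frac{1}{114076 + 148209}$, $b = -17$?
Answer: $\frac{59276517}{28064495} \approx 2.1122$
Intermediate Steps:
$t{\left(n \right)} = -12$
$o = \frac{1}{262285} \approx 3.8126 \cdot 10^{-6}$
$d{\left(m \right)} = \frac{2 m}{-12 + m}$ ($d{\left(m \right)} = \frac{m + m}{m - 12} = \frac{2 m}{-12 + m}$)
$d{\left(226 \right)} + o = 2 \cdot 226 \frac{1}{-12 + 226} + \frac{1}{262285} = 2 \cdot 226 \cdot \frac{1}{214} + \frac{1}{262285} = \frac{226}{107} + \frac{1}{262285} = \frac{59276517}{28064495}$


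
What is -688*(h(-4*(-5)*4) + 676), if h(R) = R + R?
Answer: -575168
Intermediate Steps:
h(R) = 2*R
-688*(h(-4*(-5)*4) + 676) = -688*(2*(-4*(-5)*4) + 676) = -688*(2*(20*4) + 676) = -688*(2*80 + 676) = -688*(160 + 676) = -688*836 = -575168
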